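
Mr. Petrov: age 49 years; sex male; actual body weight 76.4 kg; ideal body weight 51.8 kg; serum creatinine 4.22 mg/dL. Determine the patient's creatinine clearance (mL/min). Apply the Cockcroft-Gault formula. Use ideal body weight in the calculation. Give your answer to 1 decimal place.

15.5 mL/min

CrCl = (140 − 49) × 51.8 / (72 × 4.22) = 4713.8 / 303.84 ≈ 15.5 mL/min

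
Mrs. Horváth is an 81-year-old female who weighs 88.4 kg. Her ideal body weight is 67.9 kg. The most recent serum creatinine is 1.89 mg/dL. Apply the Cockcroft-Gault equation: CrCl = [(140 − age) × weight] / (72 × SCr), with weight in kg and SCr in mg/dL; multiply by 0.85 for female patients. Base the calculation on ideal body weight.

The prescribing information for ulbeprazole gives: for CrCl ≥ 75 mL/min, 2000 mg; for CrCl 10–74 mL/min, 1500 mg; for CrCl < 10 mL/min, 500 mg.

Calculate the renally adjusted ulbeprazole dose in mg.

CrCl = (140 − 81) × 67.9 / (72 × 1.89) × 0.85 = 4006.1 / 136.08 × 0.85 ≈ 25.0 mL/min
CrCl ≈ 25 mL/min → bracket 10–74 mL/min.
Dose for this bracket: 1500 mg.

1500 mg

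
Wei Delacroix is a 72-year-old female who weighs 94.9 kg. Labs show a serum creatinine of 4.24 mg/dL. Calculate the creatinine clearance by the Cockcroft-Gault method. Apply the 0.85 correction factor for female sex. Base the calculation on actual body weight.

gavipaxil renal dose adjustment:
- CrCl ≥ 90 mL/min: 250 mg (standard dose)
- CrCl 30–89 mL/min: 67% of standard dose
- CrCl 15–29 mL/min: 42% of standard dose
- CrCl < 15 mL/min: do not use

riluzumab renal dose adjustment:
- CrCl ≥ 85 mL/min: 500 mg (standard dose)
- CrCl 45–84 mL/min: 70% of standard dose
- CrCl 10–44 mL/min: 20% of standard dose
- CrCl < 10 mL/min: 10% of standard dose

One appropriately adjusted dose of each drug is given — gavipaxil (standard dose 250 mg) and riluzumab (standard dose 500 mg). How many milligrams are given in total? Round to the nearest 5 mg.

205 mg

CrCl = (140 − 72) × 94.9 / (72 × 4.24) × 0.85 = 6453.2 / 305.28 × 0.85 ≈ 18.0 mL/min
CrCl ≈ 18 mL/min.
gavipaxil: 15–29 mL/min → 42% of 250 mg = 105 mg.
riluzumab: 10–44 mL/min → 20% of 500 mg = 100 mg.
Total = 105 + 100 = 205 mg.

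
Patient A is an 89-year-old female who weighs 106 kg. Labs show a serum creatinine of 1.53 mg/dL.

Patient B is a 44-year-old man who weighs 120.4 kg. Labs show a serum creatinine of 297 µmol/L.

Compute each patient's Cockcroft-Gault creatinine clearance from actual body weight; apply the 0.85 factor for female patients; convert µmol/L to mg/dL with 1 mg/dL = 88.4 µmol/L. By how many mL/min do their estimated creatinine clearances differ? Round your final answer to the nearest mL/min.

6 mL/min

Patient A: CrCl = (140 − 89) × 106 / (72 × 1.53) × 0.85 = 5406.0 / 110.16 × 0.85 ≈ 41.7 mL/min
Patient B: SCr = 297 / 88.4 = 3.36 mg/dL
Patient B: CrCl = (140 − 44) × 120.4 / (72 × 3.36) = 11558.4 / 241.92 ≈ 47.8 mL/min
|41.7 − 47.8| = 6.1 mL/min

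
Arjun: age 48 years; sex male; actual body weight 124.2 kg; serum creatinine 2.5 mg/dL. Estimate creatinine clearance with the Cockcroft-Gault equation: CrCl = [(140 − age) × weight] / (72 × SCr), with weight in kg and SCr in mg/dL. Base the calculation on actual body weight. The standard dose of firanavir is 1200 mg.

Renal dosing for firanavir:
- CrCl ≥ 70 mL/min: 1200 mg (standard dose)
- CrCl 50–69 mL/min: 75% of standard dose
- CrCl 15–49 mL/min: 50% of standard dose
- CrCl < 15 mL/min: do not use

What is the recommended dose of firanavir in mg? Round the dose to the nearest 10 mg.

900 mg

CrCl = (140 − 48) × 124.2 / (72 × 2.5) = 11426.4 / 180.00 ≈ 63.5 mL/min
CrCl ≈ 63 mL/min → bracket 50–69 mL/min.
75% of 1200 mg = 900 mg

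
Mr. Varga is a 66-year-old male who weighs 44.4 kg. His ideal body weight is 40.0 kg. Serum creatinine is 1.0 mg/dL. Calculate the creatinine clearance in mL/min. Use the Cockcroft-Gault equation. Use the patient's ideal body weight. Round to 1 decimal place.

41.1 mL/min

CrCl = (140 − 66) × 40 / (72 × 1) = 2960.0 / 72.00 ≈ 41.1 mL/min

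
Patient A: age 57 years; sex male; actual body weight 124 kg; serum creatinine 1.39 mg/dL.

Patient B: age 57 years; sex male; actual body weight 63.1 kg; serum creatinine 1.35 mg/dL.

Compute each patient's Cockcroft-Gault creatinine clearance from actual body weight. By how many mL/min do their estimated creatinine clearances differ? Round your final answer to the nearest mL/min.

49 mL/min

Patient A: CrCl = (140 − 57) × 124 / (72 × 1.39) = 10292.0 / 100.08 ≈ 102.8 mL/min
Patient B: CrCl = (140 − 57) × 63.1 / (72 × 1.35) = 5237.3 / 97.20 ≈ 53.9 mL/min
|102.8 − 53.9| = 48.9 mL/min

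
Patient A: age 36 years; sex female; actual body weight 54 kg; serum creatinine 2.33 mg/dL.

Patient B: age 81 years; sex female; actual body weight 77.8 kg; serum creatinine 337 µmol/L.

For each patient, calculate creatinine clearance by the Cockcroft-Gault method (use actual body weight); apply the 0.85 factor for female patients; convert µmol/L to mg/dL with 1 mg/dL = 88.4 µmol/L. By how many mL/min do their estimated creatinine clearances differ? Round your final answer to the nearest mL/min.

14 mL/min

Patient A: CrCl = (140 − 36) × 54 / (72 × 2.33) × 0.85 = 5616.0 / 167.76 × 0.85 ≈ 28.5 mL/min
Patient B: SCr = 337 / 88.4 = 3.812 mg/dL
Patient B: CrCl = (140 − 81) × 77.8 / (72 × 3.812) × 0.85 = 4590.2 / 274.46 × 0.85 ≈ 14.2 mL/min
|28.5 − 14.2| = 14.3 mL/min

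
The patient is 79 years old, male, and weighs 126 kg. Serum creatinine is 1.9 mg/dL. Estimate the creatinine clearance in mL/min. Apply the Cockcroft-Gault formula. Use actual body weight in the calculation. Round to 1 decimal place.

CrCl = (140 − 79) × 126 / (72 × 1.9) = 7686.0 / 136.80 ≈ 56.2 mL/min

56.2 mL/min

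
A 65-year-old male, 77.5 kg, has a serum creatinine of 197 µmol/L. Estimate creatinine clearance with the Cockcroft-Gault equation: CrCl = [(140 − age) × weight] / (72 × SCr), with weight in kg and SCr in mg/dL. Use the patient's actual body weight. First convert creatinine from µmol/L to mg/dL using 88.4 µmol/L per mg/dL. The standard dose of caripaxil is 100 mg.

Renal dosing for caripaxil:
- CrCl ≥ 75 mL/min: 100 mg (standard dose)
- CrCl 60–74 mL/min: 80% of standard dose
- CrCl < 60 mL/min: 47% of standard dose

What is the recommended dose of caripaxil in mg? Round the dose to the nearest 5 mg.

SCr = 197 / 88.4 = 2.229 mg/dL
CrCl = (140 − 65) × 77.5 / (72 × 2.229) = 5812.5 / 160.49 ≈ 36.2 mL/min
CrCl ≈ 36 mL/min → bracket < 60 mL/min.
47% of 100 mg = 47 mg → 45 mg

45 mg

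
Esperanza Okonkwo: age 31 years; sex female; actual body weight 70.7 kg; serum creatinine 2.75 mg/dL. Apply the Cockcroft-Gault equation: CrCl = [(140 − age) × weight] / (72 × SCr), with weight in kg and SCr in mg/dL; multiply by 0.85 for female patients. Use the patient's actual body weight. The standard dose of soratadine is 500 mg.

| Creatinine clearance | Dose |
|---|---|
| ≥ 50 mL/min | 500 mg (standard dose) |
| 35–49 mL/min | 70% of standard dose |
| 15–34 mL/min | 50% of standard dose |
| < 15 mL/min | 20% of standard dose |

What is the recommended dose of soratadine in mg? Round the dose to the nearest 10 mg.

250 mg

CrCl = (140 − 31) × 70.7 / (72 × 2.75) × 0.85 = 7706.3 / 198.00 × 0.85 ≈ 33.1 mL/min
CrCl ≈ 33 mL/min → bracket 15–34 mL/min.
50% of 500 mg = 250 mg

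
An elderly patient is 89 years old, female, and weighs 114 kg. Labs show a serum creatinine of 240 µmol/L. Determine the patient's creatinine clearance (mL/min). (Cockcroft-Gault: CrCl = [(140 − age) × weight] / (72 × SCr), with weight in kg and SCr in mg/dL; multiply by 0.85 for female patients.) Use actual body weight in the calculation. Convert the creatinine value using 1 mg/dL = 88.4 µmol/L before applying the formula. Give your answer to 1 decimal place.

SCr = 240 / 88.4 = 2.715 mg/dL
CrCl = (140 − 89) × 114 / (72 × 2.715) × 0.85 = 5814.0 / 195.48 × 0.85 ≈ 25.3 mL/min

25.3 mL/min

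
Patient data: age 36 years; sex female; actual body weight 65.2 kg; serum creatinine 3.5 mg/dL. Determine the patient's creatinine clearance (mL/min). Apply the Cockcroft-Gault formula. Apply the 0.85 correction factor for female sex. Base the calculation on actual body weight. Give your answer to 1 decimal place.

22.9 mL/min

CrCl = (140 − 36) × 65.2 / (72 × 3.5) × 0.85 = 6780.8 / 252.00 × 0.85 ≈ 22.9 mL/min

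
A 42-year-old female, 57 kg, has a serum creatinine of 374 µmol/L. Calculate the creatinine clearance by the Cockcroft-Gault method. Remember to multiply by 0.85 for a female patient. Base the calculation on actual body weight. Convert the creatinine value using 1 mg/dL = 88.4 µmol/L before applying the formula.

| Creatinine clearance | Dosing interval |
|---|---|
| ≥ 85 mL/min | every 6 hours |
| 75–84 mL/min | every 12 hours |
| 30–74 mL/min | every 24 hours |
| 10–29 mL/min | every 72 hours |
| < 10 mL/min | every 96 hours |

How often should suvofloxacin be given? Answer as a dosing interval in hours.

every 72 hours

SCr = 374 / 88.4 = 4.231 mg/dL
CrCl = (140 − 42) × 57 / (72 × 4.231) × 0.85 = 5586.0 / 304.63 × 0.85 ≈ 15.6 mL/min
CrCl ≈ 16 mL/min → bracket 10–29 mL/min → every 72 hours.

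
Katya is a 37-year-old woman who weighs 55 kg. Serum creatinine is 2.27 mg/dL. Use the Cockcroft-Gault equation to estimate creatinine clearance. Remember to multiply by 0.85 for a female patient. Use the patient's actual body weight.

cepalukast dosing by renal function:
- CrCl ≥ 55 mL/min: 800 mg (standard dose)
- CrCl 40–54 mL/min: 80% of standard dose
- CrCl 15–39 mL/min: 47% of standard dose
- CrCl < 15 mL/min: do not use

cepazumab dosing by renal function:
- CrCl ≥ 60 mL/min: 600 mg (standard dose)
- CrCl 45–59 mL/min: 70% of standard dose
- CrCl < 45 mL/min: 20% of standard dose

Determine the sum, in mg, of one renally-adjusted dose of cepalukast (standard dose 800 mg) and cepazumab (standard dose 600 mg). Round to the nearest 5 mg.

495 mg

CrCl = (140 − 37) × 55 / (72 × 2.27) × 0.85 = 5665.0 / 163.44 × 0.85 ≈ 29.5 mL/min
CrCl ≈ 29 mL/min.
cepalukast: 15–39 mL/min → 47% of 800 mg = 376 mg.
cepazumab: < 45 mL/min → 20% of 600 mg = 120 mg.
Total = 376 + 120 = 496 mg.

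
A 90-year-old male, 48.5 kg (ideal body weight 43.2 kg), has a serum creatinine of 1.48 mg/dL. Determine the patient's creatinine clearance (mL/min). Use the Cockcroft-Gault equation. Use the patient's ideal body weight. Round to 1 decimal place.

20.3 mL/min

CrCl = (140 − 90) × 43.2 / (72 × 1.48) = 2160.0 / 106.56 ≈ 20.3 mL/min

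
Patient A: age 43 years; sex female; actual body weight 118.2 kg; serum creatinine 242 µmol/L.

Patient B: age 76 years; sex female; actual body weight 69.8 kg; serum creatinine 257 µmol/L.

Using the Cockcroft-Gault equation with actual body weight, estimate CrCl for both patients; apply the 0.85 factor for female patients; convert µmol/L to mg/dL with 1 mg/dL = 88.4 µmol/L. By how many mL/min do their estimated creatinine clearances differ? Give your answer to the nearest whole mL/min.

Patient A: SCr = 242 / 88.4 = 2.738 mg/dL
Patient A: CrCl = (140 − 43) × 118.2 / (72 × 2.738) × 0.85 = 11465.4 / 197.14 × 0.85 ≈ 49.4 mL/min
Patient B: SCr = 257 / 88.4 = 2.907 mg/dL
Patient B: CrCl = (140 − 76) × 69.8 / (72 × 2.907) × 0.85 = 4467.2 / 209.30 × 0.85 ≈ 18.1 mL/min
|49.4 − 18.1| = 31.3 mL/min

31 mL/min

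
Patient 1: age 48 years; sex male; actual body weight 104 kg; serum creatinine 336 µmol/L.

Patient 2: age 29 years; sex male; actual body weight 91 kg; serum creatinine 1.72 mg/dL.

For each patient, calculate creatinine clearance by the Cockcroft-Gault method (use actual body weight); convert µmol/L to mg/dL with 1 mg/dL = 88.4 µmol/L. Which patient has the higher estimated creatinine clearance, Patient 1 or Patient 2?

Patient 2

Patient 1: SCr = 336 / 88.4 = 3.801 mg/dL
Patient 1: CrCl = (140 − 48) × 104 / (72 × 3.801) = 9568.0 / 273.67 ≈ 35.0 mL/min
Patient 2: CrCl = (140 − 29) × 91 / (72 × 1.72) = 10101.0 / 123.84 ≈ 81.6 mL/min
35.0 vs 81.6 mL/min → Patient 2 is higher.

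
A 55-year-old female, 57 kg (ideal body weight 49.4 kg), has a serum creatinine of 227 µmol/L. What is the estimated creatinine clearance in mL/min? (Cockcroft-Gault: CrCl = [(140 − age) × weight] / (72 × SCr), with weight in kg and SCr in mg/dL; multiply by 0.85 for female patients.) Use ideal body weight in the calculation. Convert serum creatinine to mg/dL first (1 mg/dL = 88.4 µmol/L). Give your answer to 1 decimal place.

SCr = 227 / 88.4 = 2.568 mg/dL
CrCl = (140 − 55) × 49.4 / (72 × 2.568) × 0.85 = 4199.0 / 184.90 × 0.85 ≈ 19.3 mL/min

19.3 mL/min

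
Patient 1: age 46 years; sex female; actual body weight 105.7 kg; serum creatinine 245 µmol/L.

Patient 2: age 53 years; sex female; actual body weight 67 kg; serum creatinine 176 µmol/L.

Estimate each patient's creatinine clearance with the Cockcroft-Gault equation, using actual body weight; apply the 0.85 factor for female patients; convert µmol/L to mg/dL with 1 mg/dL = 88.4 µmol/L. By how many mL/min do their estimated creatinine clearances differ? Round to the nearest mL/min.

8 mL/min

Patient 1: SCr = 245 / 88.4 = 2.771 mg/dL
Patient 1: CrCl = (140 − 46) × 105.7 / (72 × 2.771) × 0.85 = 9935.8 / 199.51 × 0.85 ≈ 42.3 mL/min
Patient 2: SCr = 176 / 88.4 = 1.991 mg/dL
Patient 2: CrCl = (140 − 53) × 67 / (72 × 1.991) × 0.85 = 5829.0 / 143.35 × 0.85 ≈ 34.6 mL/min
|42.3 − 34.6| = 7.7 mL/min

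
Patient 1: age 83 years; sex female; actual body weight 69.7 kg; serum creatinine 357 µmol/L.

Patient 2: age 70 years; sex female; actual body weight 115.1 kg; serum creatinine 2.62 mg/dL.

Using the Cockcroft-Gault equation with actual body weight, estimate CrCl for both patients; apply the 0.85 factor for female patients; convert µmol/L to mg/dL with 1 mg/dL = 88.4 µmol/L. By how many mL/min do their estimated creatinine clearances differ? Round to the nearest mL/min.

Patient 1: SCr = 357 / 88.4 = 4.038 mg/dL
Patient 1: CrCl = (140 − 83) × 69.7 / (72 × 4.038) × 0.85 = 3972.9 / 290.74 × 0.85 ≈ 11.6 mL/min
Patient 2: CrCl = (140 − 70) × 115.1 / (72 × 2.62) × 0.85 = 8057.0 / 188.64 × 0.85 ≈ 36.3 mL/min
|11.6 − 36.3| = 24.7 mL/min

25 mL/min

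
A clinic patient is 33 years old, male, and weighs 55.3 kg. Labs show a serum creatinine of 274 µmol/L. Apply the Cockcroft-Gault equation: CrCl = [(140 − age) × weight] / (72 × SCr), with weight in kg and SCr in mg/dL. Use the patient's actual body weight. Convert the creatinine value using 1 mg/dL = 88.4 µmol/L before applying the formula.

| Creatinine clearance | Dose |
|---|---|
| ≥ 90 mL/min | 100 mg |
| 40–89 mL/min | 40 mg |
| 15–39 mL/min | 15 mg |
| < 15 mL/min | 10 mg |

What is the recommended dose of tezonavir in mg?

SCr = 274 / 88.4 = 3.1 mg/dL
CrCl = (140 − 33) × 55.3 / (72 × 3.1) = 5917.1 / 223.20 ≈ 26.5 mL/min
CrCl ≈ 27 mL/min → bracket 15–39 mL/min.
Dose for this bracket: 15 mg.

15 mg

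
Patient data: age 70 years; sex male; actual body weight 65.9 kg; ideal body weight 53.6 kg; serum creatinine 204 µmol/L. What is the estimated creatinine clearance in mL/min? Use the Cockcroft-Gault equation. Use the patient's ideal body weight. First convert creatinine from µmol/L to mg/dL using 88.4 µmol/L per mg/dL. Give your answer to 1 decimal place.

22.6 mL/min

SCr = 204 / 88.4 = 2.308 mg/dL
CrCl = (140 − 70) × 53.6 / (72 × 2.308) = 3752.0 / 166.18 ≈ 22.6 mL/min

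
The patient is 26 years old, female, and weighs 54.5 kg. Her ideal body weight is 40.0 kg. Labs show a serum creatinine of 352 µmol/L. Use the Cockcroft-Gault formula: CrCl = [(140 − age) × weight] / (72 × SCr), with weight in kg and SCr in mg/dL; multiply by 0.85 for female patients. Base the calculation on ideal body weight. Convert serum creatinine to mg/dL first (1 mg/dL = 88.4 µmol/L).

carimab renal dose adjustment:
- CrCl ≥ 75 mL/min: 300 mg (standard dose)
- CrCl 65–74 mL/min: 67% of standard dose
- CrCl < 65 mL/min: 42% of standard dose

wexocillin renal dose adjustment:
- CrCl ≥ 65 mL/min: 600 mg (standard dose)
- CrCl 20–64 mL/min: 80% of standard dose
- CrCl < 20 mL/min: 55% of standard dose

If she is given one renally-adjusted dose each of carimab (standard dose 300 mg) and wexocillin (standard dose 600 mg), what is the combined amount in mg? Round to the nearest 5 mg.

455 mg

SCr = 352 / 88.4 = 3.982 mg/dL
CrCl = (140 − 26) × 40 / (72 × 3.982) × 0.85 = 4560.0 / 286.70 × 0.85 ≈ 13.5 mL/min
CrCl ≈ 14 mL/min.
carimab: < 65 mL/min → 42% of 300 mg = 126 mg.
wexocillin: < 20 mL/min → 55% of 600 mg = 330 mg.
Total = 126 + 330 = 456 mg.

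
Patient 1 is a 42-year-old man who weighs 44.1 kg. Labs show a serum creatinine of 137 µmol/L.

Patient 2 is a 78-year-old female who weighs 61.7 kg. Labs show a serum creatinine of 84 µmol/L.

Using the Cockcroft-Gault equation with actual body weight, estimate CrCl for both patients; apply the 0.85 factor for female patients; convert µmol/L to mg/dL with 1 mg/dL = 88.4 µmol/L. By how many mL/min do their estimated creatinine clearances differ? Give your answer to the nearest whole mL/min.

Patient 1: SCr = 137 / 88.4 = 1.55 mg/dL
Patient 1: CrCl = (140 − 42) × 44.1 / (72 × 1.55) = 4321.8 / 111.60 ≈ 38.7 mL/min
Patient 2: SCr = 84 / 88.4 = 0.95 mg/dL
Patient 2: CrCl = (140 − 78) × 61.7 / (72 × 0.95) × 0.85 = 3825.4 / 68.40 × 0.85 ≈ 47.5 mL/min
|38.7 − 47.5| = 8.8 mL/min

9 mL/min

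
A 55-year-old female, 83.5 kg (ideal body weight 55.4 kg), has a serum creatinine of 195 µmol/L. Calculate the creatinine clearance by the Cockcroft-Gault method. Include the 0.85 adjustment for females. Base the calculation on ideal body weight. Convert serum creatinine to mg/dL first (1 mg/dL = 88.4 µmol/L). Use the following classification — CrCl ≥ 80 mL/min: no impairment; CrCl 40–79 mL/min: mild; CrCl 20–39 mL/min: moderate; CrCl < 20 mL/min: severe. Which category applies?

SCr = 195 / 88.4 = 2.206 mg/dL
CrCl = (140 − 55) × 55.4 / (72 × 2.206) × 0.85 = 4709.0 / 158.83 × 0.85 ≈ 25.2 mL/min
25 mL/min falls in the 'moderate' range.

moderate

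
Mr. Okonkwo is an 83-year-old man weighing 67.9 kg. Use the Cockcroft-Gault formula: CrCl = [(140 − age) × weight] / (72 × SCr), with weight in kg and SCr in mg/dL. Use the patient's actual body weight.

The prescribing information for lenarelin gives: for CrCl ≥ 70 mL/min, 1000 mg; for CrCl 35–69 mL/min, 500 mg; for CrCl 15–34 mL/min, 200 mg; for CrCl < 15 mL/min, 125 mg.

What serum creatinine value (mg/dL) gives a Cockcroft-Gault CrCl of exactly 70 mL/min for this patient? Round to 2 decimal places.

0.77 mg/dL

Standard dose requires CrCl ≥ 70 mL/min.
Set (140 − 83) × 67.9 / (72 × SCr) = 70
SCr = (140 − 83) × 67.9 / (72 × 70) = 0.768 mg/dL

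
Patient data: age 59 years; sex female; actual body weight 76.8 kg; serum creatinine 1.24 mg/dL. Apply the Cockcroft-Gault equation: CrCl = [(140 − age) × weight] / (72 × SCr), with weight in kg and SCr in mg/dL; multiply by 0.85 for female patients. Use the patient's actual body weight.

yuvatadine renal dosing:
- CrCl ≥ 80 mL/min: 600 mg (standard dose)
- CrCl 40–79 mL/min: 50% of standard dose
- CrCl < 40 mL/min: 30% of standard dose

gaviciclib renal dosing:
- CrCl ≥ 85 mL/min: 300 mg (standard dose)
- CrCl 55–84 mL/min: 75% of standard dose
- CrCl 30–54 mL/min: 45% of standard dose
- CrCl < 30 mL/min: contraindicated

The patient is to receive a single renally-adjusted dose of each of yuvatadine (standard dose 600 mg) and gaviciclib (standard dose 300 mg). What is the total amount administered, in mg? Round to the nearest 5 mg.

525 mg

CrCl = (140 − 59) × 76.8 / (72 × 1.24) × 0.85 = 6220.8 / 89.28 × 0.85 ≈ 59.2 mL/min
CrCl ≈ 59 mL/min.
yuvatadine: 40–79 mL/min → 50% of 600 mg = 300 mg.
gaviciclib: 55–84 mL/min → 75% of 300 mg = 225 mg.
Total = 300 + 225 = 525 mg.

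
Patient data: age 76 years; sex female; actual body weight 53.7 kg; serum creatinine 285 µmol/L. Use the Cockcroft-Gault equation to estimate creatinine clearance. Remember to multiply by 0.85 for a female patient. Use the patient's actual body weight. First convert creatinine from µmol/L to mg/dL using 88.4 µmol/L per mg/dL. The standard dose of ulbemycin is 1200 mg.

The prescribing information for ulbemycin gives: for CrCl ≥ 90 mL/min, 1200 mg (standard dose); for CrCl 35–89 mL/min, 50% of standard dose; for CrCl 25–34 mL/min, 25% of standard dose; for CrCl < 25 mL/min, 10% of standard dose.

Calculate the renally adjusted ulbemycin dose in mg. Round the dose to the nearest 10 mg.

120 mg

SCr = 285 / 88.4 = 3.224 mg/dL
CrCl = (140 − 76) × 53.7 / (72 × 3.224) × 0.85 = 3436.8 / 232.13 × 0.85 ≈ 12.6 mL/min
CrCl ≈ 13 mL/min → bracket < 25 mL/min.
10% of 1200 mg = 120 mg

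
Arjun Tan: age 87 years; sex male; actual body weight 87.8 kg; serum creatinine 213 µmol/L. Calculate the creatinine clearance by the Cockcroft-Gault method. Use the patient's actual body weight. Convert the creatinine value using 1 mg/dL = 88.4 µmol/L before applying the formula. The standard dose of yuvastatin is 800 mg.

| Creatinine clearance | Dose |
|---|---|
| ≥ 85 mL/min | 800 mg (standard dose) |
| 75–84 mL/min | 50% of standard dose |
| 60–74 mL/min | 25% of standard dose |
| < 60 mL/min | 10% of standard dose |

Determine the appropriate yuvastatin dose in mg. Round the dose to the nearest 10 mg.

80 mg

SCr = 213 / 88.4 = 2.41 mg/dL
CrCl = (140 − 87) × 87.8 / (72 × 2.41) = 4653.4 / 173.52 ≈ 26.8 mL/min
CrCl ≈ 27 mL/min → bracket < 60 mL/min.
10% of 800 mg = 80 mg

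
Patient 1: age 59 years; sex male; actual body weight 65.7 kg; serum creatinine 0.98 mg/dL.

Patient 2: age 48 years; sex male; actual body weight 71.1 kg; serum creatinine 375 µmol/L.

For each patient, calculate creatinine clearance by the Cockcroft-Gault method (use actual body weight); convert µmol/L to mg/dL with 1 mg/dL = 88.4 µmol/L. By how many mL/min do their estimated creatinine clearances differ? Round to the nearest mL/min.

Patient 1: CrCl = (140 − 59) × 65.7 / (72 × 0.98) = 5321.7 / 70.56 ≈ 75.4 mL/min
Patient 2: SCr = 375 / 88.4 = 4.242 mg/dL
Patient 2: CrCl = (140 − 48) × 71.1 / (72 × 4.242) = 6541.2 / 305.42 ≈ 21.4 mL/min
|75.4 − 21.4| = 54.0 mL/min

54 mL/min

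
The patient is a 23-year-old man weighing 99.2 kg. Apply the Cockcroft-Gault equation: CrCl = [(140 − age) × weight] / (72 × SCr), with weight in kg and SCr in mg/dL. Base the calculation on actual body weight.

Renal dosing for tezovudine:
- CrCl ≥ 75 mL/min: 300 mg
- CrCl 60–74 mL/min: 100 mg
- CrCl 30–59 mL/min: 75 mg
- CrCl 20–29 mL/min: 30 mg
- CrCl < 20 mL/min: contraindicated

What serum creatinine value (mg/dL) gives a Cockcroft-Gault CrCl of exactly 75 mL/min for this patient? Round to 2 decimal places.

Standard dose requires CrCl ≥ 75 mL/min.
Set (140 − 23) × 99.2 / (72 × SCr) = 75
SCr = (140 − 23) × 99.2 / (72 × 75) = 2.149 mg/dL

2.15 mg/dL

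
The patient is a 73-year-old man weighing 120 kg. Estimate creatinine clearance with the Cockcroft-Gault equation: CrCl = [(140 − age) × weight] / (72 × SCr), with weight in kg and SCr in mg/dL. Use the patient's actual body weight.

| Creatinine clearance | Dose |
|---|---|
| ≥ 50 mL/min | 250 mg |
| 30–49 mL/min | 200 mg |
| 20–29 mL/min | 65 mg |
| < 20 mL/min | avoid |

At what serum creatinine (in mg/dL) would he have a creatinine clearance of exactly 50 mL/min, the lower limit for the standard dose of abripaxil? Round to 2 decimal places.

Standard dose requires CrCl ≥ 50 mL/min.
Set (140 − 73) × 120 / (72 × SCr) = 50
SCr = (140 − 73) × 120 / (72 × 50) = 2.233 mg/dL

2.23 mg/dL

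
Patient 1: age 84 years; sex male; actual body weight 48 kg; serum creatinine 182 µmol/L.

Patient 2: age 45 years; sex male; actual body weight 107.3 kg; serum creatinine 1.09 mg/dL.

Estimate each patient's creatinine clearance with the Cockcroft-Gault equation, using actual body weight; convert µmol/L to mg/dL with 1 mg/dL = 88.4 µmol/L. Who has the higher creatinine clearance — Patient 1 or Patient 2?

Patient 1: SCr = 182 / 88.4 = 2.059 mg/dL
Patient 1: CrCl = (140 − 84) × 48 / (72 × 2.059) = 2688.0 / 148.25 ≈ 18.1 mL/min
Patient 2: CrCl = (140 − 45) × 107.3 / (72 × 1.09) = 10193.5 / 78.48 ≈ 129.9 mL/min
18.1 vs 129.9 mL/min → Patient 2 is higher.

Patient 2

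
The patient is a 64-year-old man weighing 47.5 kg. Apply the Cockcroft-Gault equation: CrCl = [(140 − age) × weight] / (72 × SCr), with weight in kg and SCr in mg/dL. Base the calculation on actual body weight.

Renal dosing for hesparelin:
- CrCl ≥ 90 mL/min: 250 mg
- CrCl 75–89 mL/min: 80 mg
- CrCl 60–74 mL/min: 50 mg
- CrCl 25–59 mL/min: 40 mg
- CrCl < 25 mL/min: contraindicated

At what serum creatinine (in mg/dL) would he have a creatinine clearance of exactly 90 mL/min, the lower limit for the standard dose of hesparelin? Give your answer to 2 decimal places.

0.56 mg/dL

Standard dose requires CrCl ≥ 90 mL/min.
Set (140 − 64) × 47.5 / (72 × SCr) = 90
SCr = (140 − 64) × 47.5 / (72 × 90) = 0.557 mg/dL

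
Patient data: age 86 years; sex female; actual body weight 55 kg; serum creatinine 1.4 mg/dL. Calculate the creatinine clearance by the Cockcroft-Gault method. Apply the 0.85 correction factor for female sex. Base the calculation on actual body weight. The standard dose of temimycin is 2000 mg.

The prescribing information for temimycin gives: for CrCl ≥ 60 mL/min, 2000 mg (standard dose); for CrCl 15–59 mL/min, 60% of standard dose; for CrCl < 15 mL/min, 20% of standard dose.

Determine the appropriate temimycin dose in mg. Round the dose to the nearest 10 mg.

1200 mg

CrCl = (140 − 86) × 55 / (72 × 1.4) × 0.85 = 2970.0 / 100.80 × 0.85 ≈ 25.0 mL/min
CrCl ≈ 25 mL/min → bracket 15–59 mL/min.
60% of 2000 mg = 1200 mg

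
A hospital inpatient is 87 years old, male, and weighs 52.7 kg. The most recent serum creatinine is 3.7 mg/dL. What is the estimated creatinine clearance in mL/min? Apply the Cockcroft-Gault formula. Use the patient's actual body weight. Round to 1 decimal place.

10.5 mL/min

CrCl = (140 − 87) × 52.7 / (72 × 3.7) = 2793.1 / 266.40 ≈ 10.5 mL/min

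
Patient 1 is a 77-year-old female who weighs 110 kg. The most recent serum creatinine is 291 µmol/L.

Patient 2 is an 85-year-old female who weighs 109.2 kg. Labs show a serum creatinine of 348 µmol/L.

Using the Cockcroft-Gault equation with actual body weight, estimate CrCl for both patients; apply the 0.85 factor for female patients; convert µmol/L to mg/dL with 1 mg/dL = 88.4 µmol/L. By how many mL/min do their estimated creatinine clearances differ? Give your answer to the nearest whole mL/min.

7 mL/min

Patient 1: SCr = 291 / 88.4 = 3.292 mg/dL
Patient 1: CrCl = (140 − 77) × 110 / (72 × 3.292) × 0.85 = 6930.0 / 237.02 × 0.85 ≈ 24.9 mL/min
Patient 2: SCr = 348 / 88.4 = 3.937 mg/dL
Patient 2: CrCl = (140 − 85) × 109.2 / (72 × 3.937) × 0.85 = 6006.0 / 283.46 × 0.85 ≈ 18.0 mL/min
|24.9 − 18.0| = 6.9 mL/min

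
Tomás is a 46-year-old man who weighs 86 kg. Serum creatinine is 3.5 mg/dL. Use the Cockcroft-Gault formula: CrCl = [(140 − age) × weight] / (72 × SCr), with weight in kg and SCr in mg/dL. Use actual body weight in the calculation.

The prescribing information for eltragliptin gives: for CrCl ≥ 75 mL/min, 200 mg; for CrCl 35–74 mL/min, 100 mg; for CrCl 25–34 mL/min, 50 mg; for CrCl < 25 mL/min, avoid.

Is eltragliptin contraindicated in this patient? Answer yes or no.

CrCl = (140 − 46) × 86 / (72 × 3.5) = 8084.0 / 252.00 ≈ 32.1 mL/min
CrCl ≈ 32 mL/min, which is ≥ 25 mL/min.

no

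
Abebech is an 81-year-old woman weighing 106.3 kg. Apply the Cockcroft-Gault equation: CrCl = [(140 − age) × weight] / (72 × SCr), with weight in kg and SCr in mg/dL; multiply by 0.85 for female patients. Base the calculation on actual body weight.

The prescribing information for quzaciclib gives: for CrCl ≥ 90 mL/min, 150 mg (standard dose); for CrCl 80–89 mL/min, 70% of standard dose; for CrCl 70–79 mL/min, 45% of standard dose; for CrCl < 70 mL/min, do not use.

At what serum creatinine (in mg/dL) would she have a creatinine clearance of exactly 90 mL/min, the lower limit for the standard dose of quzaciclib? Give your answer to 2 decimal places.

Standard dose requires CrCl ≥ 90 mL/min.
Set (140 − 81) × 106.3 × 0.85 / (72 × SCr) = 90
SCr = (140 − 81) × 106.3 × 0.85 / (72 × 90) = 0.823 mg/dL

0.82 mg/dL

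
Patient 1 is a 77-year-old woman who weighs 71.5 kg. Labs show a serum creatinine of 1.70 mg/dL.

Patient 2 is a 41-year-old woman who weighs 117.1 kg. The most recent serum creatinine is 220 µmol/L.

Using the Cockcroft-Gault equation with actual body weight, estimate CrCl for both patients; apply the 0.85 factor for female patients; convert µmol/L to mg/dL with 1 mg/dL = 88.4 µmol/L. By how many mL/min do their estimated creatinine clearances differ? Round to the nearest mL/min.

Patient 1: CrCl = (140 − 77) × 71.5 / (72 × 1.7) × 0.85 = 4504.5 / 122.40 × 0.85 ≈ 31.3 mL/min
Patient 2: SCr = 220 / 88.4 = 2.489 mg/dL
Patient 2: CrCl = (140 − 41) × 117.1 / (72 × 2.489) × 0.85 = 11592.9 / 179.21 × 0.85 ≈ 55.0 mL/min
|31.3 − 55.0| = 23.7 mL/min

24 mL/min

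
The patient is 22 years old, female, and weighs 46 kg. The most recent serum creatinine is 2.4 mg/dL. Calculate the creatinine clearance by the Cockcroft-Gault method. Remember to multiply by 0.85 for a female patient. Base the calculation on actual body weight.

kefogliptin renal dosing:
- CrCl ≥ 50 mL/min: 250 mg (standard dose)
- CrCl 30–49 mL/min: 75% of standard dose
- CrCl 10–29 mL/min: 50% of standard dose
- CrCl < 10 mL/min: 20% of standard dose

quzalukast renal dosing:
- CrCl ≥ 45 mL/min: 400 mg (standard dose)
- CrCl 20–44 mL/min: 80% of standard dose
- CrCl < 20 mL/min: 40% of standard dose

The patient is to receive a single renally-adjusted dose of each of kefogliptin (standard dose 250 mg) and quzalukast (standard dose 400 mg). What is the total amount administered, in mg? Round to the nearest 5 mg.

445 mg

CrCl = (140 − 22) × 46 / (72 × 2.4) × 0.85 = 5428.0 / 172.80 × 0.85 ≈ 26.7 mL/min
CrCl ≈ 27 mL/min.
kefogliptin: 10–29 mL/min → 50% of 250 mg = 125 mg.
quzalukast: 20–44 mL/min → 80% of 400 mg = 320 mg.
Total = 125 + 320 = 445 mg.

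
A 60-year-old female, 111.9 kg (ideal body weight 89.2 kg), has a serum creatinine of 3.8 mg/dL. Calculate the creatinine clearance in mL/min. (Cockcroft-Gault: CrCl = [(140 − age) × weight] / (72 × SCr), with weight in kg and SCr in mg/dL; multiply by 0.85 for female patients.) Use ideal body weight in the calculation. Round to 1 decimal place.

22.2 mL/min

CrCl = (140 − 60) × 89.2 / (72 × 3.8) × 0.85 = 7136.0 / 273.60 × 0.85 ≈ 22.2 mL/min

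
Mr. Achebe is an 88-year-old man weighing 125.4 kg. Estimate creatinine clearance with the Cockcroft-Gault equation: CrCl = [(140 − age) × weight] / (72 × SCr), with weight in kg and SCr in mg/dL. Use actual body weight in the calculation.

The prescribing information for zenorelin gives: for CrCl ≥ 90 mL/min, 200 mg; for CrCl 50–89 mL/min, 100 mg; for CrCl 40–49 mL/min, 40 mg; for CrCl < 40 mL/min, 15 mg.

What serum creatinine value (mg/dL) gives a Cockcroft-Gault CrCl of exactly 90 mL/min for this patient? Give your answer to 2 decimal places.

1.01 mg/dL

Standard dose requires CrCl ≥ 90 mL/min.
Set (140 − 88) × 125.4 / (72 × SCr) = 90
SCr = (140 − 88) × 125.4 / (72 × 90) = 1.006 mg/dL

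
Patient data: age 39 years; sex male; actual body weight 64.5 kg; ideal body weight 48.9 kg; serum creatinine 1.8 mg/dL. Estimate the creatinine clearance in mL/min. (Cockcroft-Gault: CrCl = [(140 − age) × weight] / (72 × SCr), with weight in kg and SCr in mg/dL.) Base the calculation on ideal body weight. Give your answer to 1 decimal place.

38.1 mL/min

CrCl = (140 − 39) × 48.9 / (72 × 1.8) = 4938.9 / 129.60 ≈ 38.1 mL/min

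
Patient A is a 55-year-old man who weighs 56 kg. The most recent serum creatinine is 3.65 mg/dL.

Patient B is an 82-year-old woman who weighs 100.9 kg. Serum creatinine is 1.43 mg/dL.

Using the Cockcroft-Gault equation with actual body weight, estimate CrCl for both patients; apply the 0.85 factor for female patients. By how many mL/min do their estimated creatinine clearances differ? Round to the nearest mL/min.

Patient A: CrCl = (140 − 55) × 56 / (72 × 3.65) = 4760.0 / 262.80 ≈ 18.1 mL/min
Patient B: CrCl = (140 − 82) × 100.9 / (72 × 1.43) × 0.85 = 5852.2 / 102.96 × 0.85 ≈ 48.3 mL/min
|18.1 − 48.3| = 30.2 mL/min

30 mL/min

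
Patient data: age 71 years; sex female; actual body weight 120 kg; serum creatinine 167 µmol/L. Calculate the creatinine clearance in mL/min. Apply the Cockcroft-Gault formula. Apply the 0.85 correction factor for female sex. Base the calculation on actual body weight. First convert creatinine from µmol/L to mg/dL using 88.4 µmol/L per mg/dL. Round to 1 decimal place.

51.7 mL/min

SCr = 167 / 88.4 = 1.889 mg/dL
CrCl = (140 − 71) × 120 / (72 × 1.889) × 0.85 = 8280.0 / 136.01 × 0.85 ≈ 51.7 mL/min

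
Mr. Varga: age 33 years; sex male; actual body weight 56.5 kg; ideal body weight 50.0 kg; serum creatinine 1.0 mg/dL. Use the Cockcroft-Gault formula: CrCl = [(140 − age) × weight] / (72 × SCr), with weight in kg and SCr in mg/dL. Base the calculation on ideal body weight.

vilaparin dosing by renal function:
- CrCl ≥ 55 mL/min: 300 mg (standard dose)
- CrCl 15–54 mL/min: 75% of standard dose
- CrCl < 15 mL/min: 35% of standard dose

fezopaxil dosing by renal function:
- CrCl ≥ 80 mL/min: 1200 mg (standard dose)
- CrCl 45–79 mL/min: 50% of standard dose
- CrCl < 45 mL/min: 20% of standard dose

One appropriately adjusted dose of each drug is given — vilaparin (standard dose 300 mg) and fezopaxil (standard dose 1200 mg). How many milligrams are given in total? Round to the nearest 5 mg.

CrCl = (140 − 33) × 50 / (72 × 1) = 5350.0 / 72.00 ≈ 74.3 mL/min
CrCl ≈ 74 mL/min.
vilaparin: ≥ 55 mL/min → 100% of 300 mg = 300 mg.
fezopaxil: 45–79 mL/min → 50% of 1200 mg = 600 mg.
Total = 300 + 600 = 900 mg.

900 mg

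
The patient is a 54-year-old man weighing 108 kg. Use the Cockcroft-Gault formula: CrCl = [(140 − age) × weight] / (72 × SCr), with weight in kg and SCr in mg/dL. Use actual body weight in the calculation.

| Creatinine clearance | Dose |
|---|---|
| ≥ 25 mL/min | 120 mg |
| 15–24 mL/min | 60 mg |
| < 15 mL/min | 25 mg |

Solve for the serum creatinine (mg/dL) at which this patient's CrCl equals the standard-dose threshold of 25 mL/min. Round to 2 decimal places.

5.16 mg/dL

Standard dose requires CrCl ≥ 25 mL/min.
Set (140 − 54) × 108 / (72 × SCr) = 25
SCr = (140 − 54) × 108 / (72 × 25) = 5.160 mg/dL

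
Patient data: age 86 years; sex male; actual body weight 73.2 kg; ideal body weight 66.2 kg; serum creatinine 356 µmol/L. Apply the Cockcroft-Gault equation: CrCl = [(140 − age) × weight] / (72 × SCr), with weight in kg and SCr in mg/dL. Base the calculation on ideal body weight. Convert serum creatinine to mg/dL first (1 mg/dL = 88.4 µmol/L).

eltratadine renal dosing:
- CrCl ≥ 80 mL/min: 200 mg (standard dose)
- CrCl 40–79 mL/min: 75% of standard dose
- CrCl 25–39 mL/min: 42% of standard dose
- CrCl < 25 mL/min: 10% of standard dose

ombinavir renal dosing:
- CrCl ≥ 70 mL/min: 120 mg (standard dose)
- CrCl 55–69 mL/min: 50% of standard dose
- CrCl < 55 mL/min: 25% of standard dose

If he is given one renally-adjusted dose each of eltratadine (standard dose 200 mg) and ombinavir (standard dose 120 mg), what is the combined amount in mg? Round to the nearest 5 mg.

SCr = 356 / 88.4 = 4.027 mg/dL
CrCl = (140 − 86) × 66.2 / (72 × 4.027) = 3574.8 / 289.94 ≈ 12.3 mL/min
CrCl ≈ 12 mL/min.
eltratadine: < 25 mL/min → 10% of 200 mg = 20 mg.
ombinavir: < 55 mL/min → 25% of 120 mg = 30 mg.
Total = 20 + 30 = 50 mg.

50 mg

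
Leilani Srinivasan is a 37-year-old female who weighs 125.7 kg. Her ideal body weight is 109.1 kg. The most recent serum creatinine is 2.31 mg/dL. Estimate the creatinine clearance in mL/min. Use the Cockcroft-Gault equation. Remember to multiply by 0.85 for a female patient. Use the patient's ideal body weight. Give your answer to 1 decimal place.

CrCl = (140 − 37) × 109.1 / (72 × 2.31) × 0.85 = 11237.3 / 166.32 × 0.85 ≈ 57.4 mL/min

57.4 mL/min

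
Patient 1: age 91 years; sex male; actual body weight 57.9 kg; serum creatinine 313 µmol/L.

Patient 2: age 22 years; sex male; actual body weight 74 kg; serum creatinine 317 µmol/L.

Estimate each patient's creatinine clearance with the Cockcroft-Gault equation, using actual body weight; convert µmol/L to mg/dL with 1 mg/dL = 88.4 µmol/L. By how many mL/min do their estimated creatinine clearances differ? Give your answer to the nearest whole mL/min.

23 mL/min

Patient 1: SCr = 313 / 88.4 = 3.541 mg/dL
Patient 1: CrCl = (140 − 91) × 57.9 / (72 × 3.541) = 2837.1 / 254.95 ≈ 11.1 mL/min
Patient 2: SCr = 317 / 88.4 = 3.586 mg/dL
Patient 2: CrCl = (140 − 22) × 74 / (72 × 3.586) = 8732.0 / 258.19 ≈ 33.8 mL/min
|11.1 − 33.8| = 22.7 mL/min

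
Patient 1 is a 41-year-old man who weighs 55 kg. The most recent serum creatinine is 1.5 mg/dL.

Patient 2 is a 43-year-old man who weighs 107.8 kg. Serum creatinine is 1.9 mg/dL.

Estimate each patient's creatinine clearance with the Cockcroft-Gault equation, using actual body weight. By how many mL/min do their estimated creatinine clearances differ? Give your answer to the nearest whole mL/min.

26 mL/min

Patient 1: CrCl = (140 − 41) × 55 / (72 × 1.5) = 5445.0 / 108.00 ≈ 50.4 mL/min
Patient 2: CrCl = (140 − 43) × 107.8 / (72 × 1.9) = 10456.6 / 136.80 ≈ 76.4 mL/min
|50.4 − 76.4| = 26.0 mL/min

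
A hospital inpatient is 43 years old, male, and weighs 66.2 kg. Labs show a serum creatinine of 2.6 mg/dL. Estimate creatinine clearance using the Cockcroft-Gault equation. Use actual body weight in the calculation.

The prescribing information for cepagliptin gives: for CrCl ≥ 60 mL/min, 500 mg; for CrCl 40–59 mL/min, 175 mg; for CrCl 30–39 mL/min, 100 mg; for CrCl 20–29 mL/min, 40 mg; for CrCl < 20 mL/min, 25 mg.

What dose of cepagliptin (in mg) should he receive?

100 mg

CrCl = (140 − 43) × 66.2 / (72 × 2.6) = 6421.4 / 187.20 ≈ 34.3 mL/min
CrCl ≈ 34 mL/min → bracket 30–39 mL/min.
Dose for this bracket: 100 mg.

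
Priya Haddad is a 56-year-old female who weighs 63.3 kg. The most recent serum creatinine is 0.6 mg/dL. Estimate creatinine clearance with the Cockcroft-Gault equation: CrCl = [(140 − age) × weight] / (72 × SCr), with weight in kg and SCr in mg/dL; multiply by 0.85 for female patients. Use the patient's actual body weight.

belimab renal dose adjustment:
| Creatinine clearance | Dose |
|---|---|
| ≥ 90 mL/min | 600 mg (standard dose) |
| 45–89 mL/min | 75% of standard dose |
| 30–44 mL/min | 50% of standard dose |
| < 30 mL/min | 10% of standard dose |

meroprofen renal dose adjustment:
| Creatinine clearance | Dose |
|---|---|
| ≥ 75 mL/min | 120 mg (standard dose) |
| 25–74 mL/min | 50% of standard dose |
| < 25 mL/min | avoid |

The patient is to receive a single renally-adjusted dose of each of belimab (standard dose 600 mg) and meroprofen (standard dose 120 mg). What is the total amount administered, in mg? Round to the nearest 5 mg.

CrCl = (140 − 56) × 63.3 / (72 × 0.6) × 0.85 = 5317.2 / 43.20 × 0.85 ≈ 104.6 mL/min
CrCl ≈ 105 mL/min.
belimab: ≥ 90 mL/min → 100% of 600 mg = 600 mg.
meroprofen: ≥ 75 mL/min → 100% of 120 mg = 120 mg.
Total = 600 + 120 = 720 mg.

720 mg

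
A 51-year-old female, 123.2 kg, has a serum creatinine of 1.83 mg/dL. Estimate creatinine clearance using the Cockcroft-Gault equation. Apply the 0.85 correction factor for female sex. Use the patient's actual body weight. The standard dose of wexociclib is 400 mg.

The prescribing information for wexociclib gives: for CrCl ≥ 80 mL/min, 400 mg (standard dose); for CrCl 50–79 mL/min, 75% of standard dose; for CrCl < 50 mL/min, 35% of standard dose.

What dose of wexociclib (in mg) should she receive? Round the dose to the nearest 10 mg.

300 mg

CrCl = (140 − 51) × 123.2 / (72 × 1.83) × 0.85 = 10964.8 / 131.76 × 0.85 ≈ 70.7 mL/min
CrCl ≈ 71 mL/min → bracket 50–79 mL/min.
75% of 400 mg = 300 mg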